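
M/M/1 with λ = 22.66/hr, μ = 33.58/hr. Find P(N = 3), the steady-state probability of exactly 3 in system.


ρ = 22.66/33.58 = 0.6748
P_n = (1−ρ)·ρ^n = (1 − 0.6748)·0.6748^3 = 0.3252·0.307282 = 0.099926

Final: 0.099926


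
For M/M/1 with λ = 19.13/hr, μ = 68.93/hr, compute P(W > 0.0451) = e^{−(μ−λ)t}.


W ~ Exponential(μ−λ) for M/M/1.
μ − λ = 68.93 − 19.13 = 49.8000
P(W > t) = e^{−(μ−λ)t} = e^{−2.2460} = 0.105824

Final: 0.105824


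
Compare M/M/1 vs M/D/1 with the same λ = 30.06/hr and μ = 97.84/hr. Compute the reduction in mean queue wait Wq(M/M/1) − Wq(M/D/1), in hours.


ρ = 30.06/97.84 = 0.3072
Wq(M/M/1) = ρ/(μ−λ) = 0.3072/67.78 = 0.004533 hr
Wq(M/D/1) = ρ/(2(μ−λ)) = 0.002266 hr
Savings = 0.004533 − 0.002266 = 0.002266 hr

Final: 0.002266 hr


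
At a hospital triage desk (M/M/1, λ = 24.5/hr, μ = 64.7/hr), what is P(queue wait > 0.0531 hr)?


ρ = 24.5/64.7 = 0.3787
P(Wq > t) = ρ·e^{−(μ−λ)t} = 0.3787·e^{−2.1346}
= 0.3787·0.118290 = 0.044793

Final: 0.044793


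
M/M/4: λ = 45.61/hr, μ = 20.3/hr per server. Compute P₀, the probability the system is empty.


a = λ/μ = 45.61/20.3 = 2.2468; ρ = a/c = 0.5617
Σ_{k=0}^{3} a^k/k! (terms k=0..3) = 1.00000 + 2.24680 + 2.52405 + 1.89034 = 7.66119
Tail: a^4/(4!(1−ρ)) = 25.48333/(24·0.4383) = 2.42255
P₀ = 1/(7.66119 + 2.42255) = 1/10.08374 = 0.099170

Final: 0.099170


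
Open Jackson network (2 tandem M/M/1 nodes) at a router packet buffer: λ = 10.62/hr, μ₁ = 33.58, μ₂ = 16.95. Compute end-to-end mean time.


Each node sees arrival rate λ = 10.62/hr (tandem ⇒ throughput preserved).
W₁ = 1/(μ₁−λ) = 1/(33.58−10.62) = 0.04355 hr
W₂ = 1/(μ₂−λ) = 1/(16.95−10.62) = 0.15798 hr
W_total = W₁ + W₂ = 0.04355 + 0.15798 = 0.20153 hr

Final: 0.20153 hr


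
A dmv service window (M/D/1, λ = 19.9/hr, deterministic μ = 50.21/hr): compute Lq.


ρ = 19.9/50.21 = 0.3963
M/D/1: Lq = ρ²/(2(1−ρ)) = 0.1571/(2·0.6037) = 0.13011

Final: 0.13011


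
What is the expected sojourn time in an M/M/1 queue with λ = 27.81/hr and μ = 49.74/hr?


W = 1/(μ−λ) = 1/(49.74 − 27.81) = 1/21.93 = 0.04560 hr

Final: 0.04560 hr


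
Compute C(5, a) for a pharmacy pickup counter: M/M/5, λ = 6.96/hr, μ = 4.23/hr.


a = λ/μ = 1.6454; ρ = a/5 = 0.3291
P₀ = 0.192431 (from M/M/c formula)
C(c,a) = [a^c/(c!(1−ρ))]·P₀ = [12.05992/(120·0.6709)]·0.192431
= 0.14979·0.192431 = 0.028825

Final: 0.028825


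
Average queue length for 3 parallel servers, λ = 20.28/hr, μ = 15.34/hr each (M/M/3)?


a = λ/μ = 1.3220; ρ = a/3 = 0.4407
P₀ = 0.257438
Lq = P₀·a^c·ρ / (c!·(1−ρ)²) = 0.257438·2.31062·0.4407/(6·0.31284)
= 0.13965

Final: 0.13965


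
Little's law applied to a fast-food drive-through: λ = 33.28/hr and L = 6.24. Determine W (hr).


W = L/λ = 6.24/33.28 = 0.1875 hr

Final: 0.1875 hr


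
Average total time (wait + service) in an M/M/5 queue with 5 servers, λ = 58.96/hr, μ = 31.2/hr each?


a = 1.8897; ρ = 0.3779; P₀ = 0.150279
Lq = P₀·a^c·ρ/(c!(1−ρ)²) = 0.02948
Wq = Lq/λ = 0.02948/58.96 = 0.0005000 hr
W = Wq + 1/μ = 0.0005000 + 0.03205 = 0.03255 hr

Final: 0.03255 hr


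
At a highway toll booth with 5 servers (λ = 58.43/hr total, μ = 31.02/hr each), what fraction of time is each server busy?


ρ = λ/(cμ) = 58.43/(5·31.02) = 58.43/155.10 = 0.3767

Final: 0.3767


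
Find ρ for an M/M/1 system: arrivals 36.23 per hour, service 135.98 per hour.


ρ = λ/μ = 36.23/135.98 = 0.2664

Final: 0.2664


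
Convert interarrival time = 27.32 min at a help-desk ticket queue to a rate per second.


λ = 1/(interarrival time) in consistent units.
1 second = 0.0166667 min, so λ = 0.0166667/27.32 = 0.0006101 per second

Final: 0.0006101 /sec


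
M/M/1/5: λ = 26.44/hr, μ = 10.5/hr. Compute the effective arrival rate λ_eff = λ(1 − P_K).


ρ = 2.5181; P_K = (1−ρ)ρ^5/(1−ρ^6) = 0.605249
λ_eff = λ(1 − P_K) = 26.44·(1 − 0.605249) = 26.44·0.394751 = 10.4372 /hr

Final: 10.4372 /hr


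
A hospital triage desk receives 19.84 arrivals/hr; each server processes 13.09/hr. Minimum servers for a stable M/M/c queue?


Stability requires cμ > λ ⇔ c > λ/μ.
λ/μ = 19.84/13.09 = 1.5157
Minimum integer c = ⌊1.5157⌋ + 1 = 2
Check: 2·13.09 = 26.18 > 19.84, while 1·13.09 = 13.09 ≤ 19.84

Final: 2 servers


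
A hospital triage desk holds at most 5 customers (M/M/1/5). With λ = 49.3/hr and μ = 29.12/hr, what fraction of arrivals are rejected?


ρ = λ/μ = 49.3/29.12 = 1.6930
P_K = (1−ρ)ρ^K/(1−ρ^(K+1)) = (-0.6930·13.908418)/(1 − 23.546876)
= -9.638457/-22.546876 = 0.427485

Final: 0.427485


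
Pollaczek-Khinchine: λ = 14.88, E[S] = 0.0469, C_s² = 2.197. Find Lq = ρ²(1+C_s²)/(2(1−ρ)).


ρ = λ·E[S] = 14.88·0.0469 = 0.6979
Lq = ρ²(1+C_s²)/(2(1−ρ)) = 0.4870·(1+2.197)/(2·0.3021)
= 0.4870·3.1970/0.6043 = 2.57676

Final: 2.57676


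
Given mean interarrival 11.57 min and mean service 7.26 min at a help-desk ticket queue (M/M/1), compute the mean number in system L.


λ = 60/11.57 = 5.1858 /hr
μ = 60/7.26 = 8.2645 /hr
ρ = λ/μ = 5.1858/8.2645 = 0.6275
L = ρ/(1−ρ) = 0.6275/0.3725 = 1.6845

Final: 1.6845


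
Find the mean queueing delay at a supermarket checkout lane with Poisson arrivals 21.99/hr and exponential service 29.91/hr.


ρ = 21.99/29.91 = 0.7352
Wq = ρ/(μ−λ) = 0.7352/(29.91 − 21.99) = 0.7352/7.92 = 0.09283 hr

Final: 0.09283 hr


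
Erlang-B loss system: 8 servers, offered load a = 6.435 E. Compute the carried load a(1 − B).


B(8,6.435) = 0.146389 (Erlang-B)
Carried load = a(1 − B) = 6.435·(1 − 0.146389) = 6.435·0.853611 = 5.4930 E

Final: 5.4930 Erlangs


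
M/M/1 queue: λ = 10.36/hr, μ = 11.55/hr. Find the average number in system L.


ρ = λ/μ = 10.36/11.55 = 0.8970
L = ρ/(1−ρ) = 0.8970/(1 − 0.8970) = 0.8970/0.1030 = 8.7059

Final: 8.7059


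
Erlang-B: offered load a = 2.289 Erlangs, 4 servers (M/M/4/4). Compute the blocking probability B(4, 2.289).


B(c,a) = (a^c/c!) / Σ_{k=0}^{c} a^k/k!
a^4/4! = 1.143858
Σ terms (k=0..4): 1.00000 + 2.28900 + 2.61976 + 1.99888 + 1.14386 = 9.051495
B = 1.143858/9.051495 = 0.126372

Final: 0.126372


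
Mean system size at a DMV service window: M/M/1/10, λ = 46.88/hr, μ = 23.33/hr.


ρ = 46.88/23.33 = 2.0094
L = ρ[1 − (K+1)ρ^K + Kρ^(K+1)] / [(1−ρ)(1−ρ^(K+1))]
Numerator: 2.0094·(1 − 11·1073.318567 + 10·2156.758441) = 19616.215961
Denominator: (-1.0094)·(-2155.758441) = 2176.087067
L = 19616.215961/2176.087067 = 9.0144

Final: 9.0144


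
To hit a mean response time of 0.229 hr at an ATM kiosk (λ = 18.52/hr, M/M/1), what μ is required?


W = 1/(μ−λ) ⇒ μ − λ = 1/W = 1/0.229 = 4.3668
μ = λ + 1/W = 18.52 + 4.3668 = 22.8868 per hr

Final: 22.8868 /hr


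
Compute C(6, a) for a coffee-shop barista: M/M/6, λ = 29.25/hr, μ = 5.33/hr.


a = λ/μ = 5.4878; ρ = a/6 = 0.9146
P₀ = 0.001746 (from M/M/c formula)
C(c,a) = [a^c/(c!(1−ρ))]·P₀ = [27314.41908/(720·0.08537)]·0.001746
= 444.40126·0.001746 = 0.775894

Final: 0.775894


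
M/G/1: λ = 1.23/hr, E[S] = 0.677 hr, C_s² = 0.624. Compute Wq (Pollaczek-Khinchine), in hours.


ρ = λ·E[S] = 1.23·0.677 = 0.8327
E[S²] = E[S]²(1+C_s²) = 0.677²·(1+0.624) = 0.744326
Wq = λ·E[S²]/(2(1−ρ)) = 1.23·0.744326/(2·0.1673) = 2.73633 hr

Final: 2.73633 hr


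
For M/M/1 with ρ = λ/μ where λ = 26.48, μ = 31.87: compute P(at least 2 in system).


ρ = 26.48/31.87 = 0.8309
P(N ≥ n) = ρ^n = 0.8309^2 = 0.690354

Final: 0.690354


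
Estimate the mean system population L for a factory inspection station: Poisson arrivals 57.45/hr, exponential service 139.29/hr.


ρ = λ/μ = 57.45/139.29 = 0.4124
L = ρ/(1−ρ) = 0.4124/(1 − 0.4124) = 0.4124/0.5876 = 0.7020

Final: 0.7020


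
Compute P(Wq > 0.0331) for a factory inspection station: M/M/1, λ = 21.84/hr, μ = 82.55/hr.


ρ = 21.84/82.55 = 0.2646
P(Wq > t) = ρ·e^{−(μ−λ)t} = 0.2646·e^{−2.0095}
= 0.2646·0.134056 = 0.035467

Final: 0.035467


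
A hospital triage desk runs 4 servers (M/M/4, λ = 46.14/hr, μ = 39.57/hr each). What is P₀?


a = λ/μ = 46.14/39.57 = 1.1660; ρ = a/c = 0.2915
Σ_{k=0}^{3} a^k/k! (terms k=0..3) = 1.00000 + 1.16603 + 0.67982 + 0.26423 = 3.11008
Tail: a^4/(4!(1−ρ)) = 1.84861/(24·0.7085) = 0.10872
P₀ = 1/(3.11008 + 0.10872) = 1/3.21880 = 0.310675

Final: 0.310675


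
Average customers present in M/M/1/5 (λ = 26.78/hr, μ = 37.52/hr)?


ρ = 26.78/37.52 = 0.7138
L = ρ[1 − (K+1)ρ^K + Kρ^(K+1)] / [(1−ρ)(1−ρ^(K+1))]
Numerator: 0.7138·(1 − 6·0.185242 + 5·0.132217) = 0.392302
Denominator: (0.2862)·(0.867783) = 0.248401
L = 0.392302/0.248401 = 1.5793

Final: 1.5793


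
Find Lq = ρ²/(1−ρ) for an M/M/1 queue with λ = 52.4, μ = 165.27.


ρ = 52.4/165.27 = 0.3171
Lq = ρ²/(1−ρ) = 0.1005/0.6829 = 0.1472

Final: 0.1472


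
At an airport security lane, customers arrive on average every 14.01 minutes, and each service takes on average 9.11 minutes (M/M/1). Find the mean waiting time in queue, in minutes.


λ = 60/14.01 = 4.2827 /hr
μ = 60/9.11 = 6.5862 /hr
ρ = λ/μ = 4.2827/6.5862 = 0.6502
Wq = ρ/(μ−λ) = 0.6502/(6.5862−4.2827) = 0.28229 hr
In minutes: 0.28229·60 = 16.937 min

Final: 16.937 min


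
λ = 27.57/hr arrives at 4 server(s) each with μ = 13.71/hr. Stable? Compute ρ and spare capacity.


Total capacity cμ = 4·13.71 = 54.84/hr
ρ = λ/(cμ) = 27.57/54.84 = 0.5027
Stable ⇔ ρ < 1: YES
Spare capacity = cμ − λ = 54.84 − 27.57 = 27.27/hr

Final: ρ = 0.5027; stable; margin = 27.27/hr


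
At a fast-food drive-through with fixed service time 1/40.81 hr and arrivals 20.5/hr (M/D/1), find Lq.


ρ = 20.5/40.81 = 0.5023
M/D/1: Lq = ρ²/(2(1−ρ)) = 0.2523/(2·0.4977) = 0.25351

Final: 0.25351


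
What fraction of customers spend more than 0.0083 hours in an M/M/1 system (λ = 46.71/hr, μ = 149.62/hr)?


W ~ Exponential(μ−λ) for M/M/1.
μ − λ = 149.62 − 46.71 = 102.9100
P(W > t) = e^{−(μ−λ)t} = e^{−0.8542} = 0.425644

Final: 0.425644


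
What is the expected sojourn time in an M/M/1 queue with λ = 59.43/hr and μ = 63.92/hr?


W = 1/(μ−λ) = 1/(63.92 − 59.43) = 1/4.49 = 0.2227 hr

Final: 0.2227 hr


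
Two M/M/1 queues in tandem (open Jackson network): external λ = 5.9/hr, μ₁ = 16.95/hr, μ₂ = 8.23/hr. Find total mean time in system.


Each node sees arrival rate λ = 5.9/hr (tandem ⇒ throughput preserved).
W₁ = 1/(μ₁−λ) = 1/(16.95−5.9) = 0.09050 hr
W₂ = 1/(μ₂−λ) = 1/(8.23−5.9) = 0.42918 hr
W_total = W₁ + W₂ = 0.09050 + 0.42918 = 0.51968 hr

Final: 0.51968 hr


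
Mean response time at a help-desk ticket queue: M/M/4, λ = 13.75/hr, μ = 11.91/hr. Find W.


a = 1.1545; ρ = 0.2886; P₀ = 0.314324
Lq = P₀·a^c·ρ/(c!(1−ρ)²) = 0.01327
Wq = Lq/λ = 0.01327/13.75 = 0.0009651 hr
W = Wq + 1/μ = 0.0009651 + 0.08396 = 0.08493 hr

Final: 0.08493 hr


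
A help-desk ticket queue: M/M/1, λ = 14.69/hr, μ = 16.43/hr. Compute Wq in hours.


ρ = 14.69/16.43 = 0.8941
Wq = ρ/(μ−λ) = 0.8941/(16.43 − 14.69) = 0.8941/1.74 = 0.5138 hr

Final: 0.5138 hr


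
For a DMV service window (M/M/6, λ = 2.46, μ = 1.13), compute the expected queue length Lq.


a = λ/μ = 2.1770; ρ = a/6 = 0.3628
P₀ = 0.113102
Lq = P₀·a^c·ρ / (c!·(1−ρ)²) = 0.113102·106.44861·0.3628/(720·0.40598)
= 0.01494

Final: 0.01494


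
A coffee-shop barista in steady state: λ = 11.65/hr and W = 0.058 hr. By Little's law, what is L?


L = λW = 11.65·0.058 = 0.6757

Final: 0.6757


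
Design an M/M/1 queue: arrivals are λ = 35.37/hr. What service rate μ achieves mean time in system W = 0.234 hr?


W = 1/(μ−λ) ⇒ μ − λ = 1/W = 1/0.234 = 4.2735
μ = λ + 1/W = 35.37 + 4.2735 = 39.6435 per hr

Final: 39.6435 /hr


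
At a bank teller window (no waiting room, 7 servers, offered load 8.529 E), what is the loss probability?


B(c,a) = (a^c/c!) / Σ_{k=0}^{c} a^k/k!
a^7/7! = 651.412765
Σ terms (k=0..7): 1.00000 + 8.52900 + 36.37192 + 103.40537 + 220.48610 + 376.10519 + 534.63353 + 651.41276 = 1931.943872
B = 651.412765/1931.943872 = 0.337180

Final: 0.337180


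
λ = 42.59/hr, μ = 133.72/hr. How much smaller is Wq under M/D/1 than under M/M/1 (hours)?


ρ = 42.59/133.72 = 0.3185
Wq(M/M/1) = ρ/(μ−λ) = 0.3185/91.13 = 0.003495 hr
Wq(M/D/1) = ρ/(2(μ−λ)) = 0.001748 hr
Savings = 0.003495 − 0.001748 = 0.001748 hr

Final: 0.001748 hr


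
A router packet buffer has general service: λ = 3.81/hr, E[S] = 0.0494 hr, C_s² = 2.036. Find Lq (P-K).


ρ = λ·E[S] = 3.81·0.0494 = 0.1882
Lq = ρ²(1+C_s²)/(2(1−ρ)) = 0.03542·(1+2.036)/(2·0.8118)
= 0.03542·3.0360/1.6236 = 0.06624

Final: 0.06624


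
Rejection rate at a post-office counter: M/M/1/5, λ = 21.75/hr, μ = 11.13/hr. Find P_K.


ρ = λ/μ = 21.75/11.13 = 1.9542
P_K = (1−ρ)ρ^K/(1−ρ^(K+1)) = (-0.9542·28.498400)/(1 − 55.690944)
= -27.192544/-54.690944 = 0.497204

Final: 0.497204


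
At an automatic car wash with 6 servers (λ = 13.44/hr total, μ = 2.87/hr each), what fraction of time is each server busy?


ρ = λ/(cμ) = 13.44/(6·2.87) = 13.44/17.22 = 0.7805

Final: 0.7805


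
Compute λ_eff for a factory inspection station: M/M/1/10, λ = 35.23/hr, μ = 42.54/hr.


ρ = 0.8282; P_K = (1−ρ)ρ^10/(1−ρ^11) = 0.029826
λ_eff = λ(1 − P_K) = 35.23·(1 − 0.029826) = 35.23·0.970174 = 34.1792 /hr

Final: 34.1792 /hr


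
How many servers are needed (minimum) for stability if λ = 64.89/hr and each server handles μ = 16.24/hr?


Stability requires cμ > λ ⇔ c > λ/μ.
λ/μ = 64.89/16.24 = 3.9957
Minimum integer c = ⌊3.9957⌋ + 1 = 4
Check: 4·16.24 = 64.96 > 64.89, while 3·16.24 = 48.72 ≤ 64.89

Final: 4 servers


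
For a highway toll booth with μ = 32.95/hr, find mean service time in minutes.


Mean service time = 1/μ = 1/32.95 hour = 0.03035 hour
In minutes: 0.03035 × 60 = 1.8209 min

Final: 1.8209 min


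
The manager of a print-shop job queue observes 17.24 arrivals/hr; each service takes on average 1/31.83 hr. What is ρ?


ρ = λ/μ = 17.24/31.83 = 0.5416

Final: 0.5416


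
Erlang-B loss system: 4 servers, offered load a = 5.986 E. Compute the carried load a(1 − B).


B(4,5.986) = 0.468668 (Erlang-B)
Carried load = a(1 − B) = 5.986·(1 − 0.468668) = 5.986·0.531332 = 3.1806 E

Final: 3.1806 Erlangs


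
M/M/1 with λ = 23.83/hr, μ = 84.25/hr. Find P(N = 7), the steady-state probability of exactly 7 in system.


ρ = 23.83/84.25 = 0.2828
P_n = (1−ρ)·ρ^n = (1 − 0.2828)·0.2828^7 = 0.7172·0.0001448 = 0.0001039

Final: 0.0001039


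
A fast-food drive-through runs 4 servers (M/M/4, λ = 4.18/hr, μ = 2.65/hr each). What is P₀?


a = λ/μ = 4.18/2.65 = 1.5774; ρ = a/c = 0.3943
Σ_{k=0}^{3} a^k/k! (terms k=0..3) = 1.00000 + 1.57736 + 1.24403 + 0.65409 = 4.47548
Tail: a^4/(4!(1−ρ)) = 6.19044/(24·0.6057) = 0.42587
P₀ = 1/(4.47548 + 0.42587) = 1/4.90136 = 0.204025

Final: 0.204025


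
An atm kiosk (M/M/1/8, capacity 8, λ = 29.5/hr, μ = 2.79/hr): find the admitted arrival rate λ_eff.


ρ = 10.5735; P_K = (1−ρ)ρ^8/(1−ρ^9) = 0.905424
λ_eff = λ(1 − P_K) = 29.5·(1 − 0.905424) = 29.5·0.094576 = 2.7900 /hr

Final: 2.7900 /hr


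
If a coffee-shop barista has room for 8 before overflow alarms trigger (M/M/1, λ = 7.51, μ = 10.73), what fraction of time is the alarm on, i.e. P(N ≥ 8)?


ρ = 7.51/10.73 = 0.6999
P(N ≥ n) = ρ^n = 0.6999^8 = 0.057587

Final: 0.057587


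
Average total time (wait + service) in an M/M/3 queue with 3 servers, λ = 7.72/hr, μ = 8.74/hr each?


a = 0.8833; ρ = 0.2944; P₀ = 0.410477
Lq = P₀·a^c·ρ/(c!(1−ρ)²) = 0.02788
Wq = Lq/λ = 0.02788/7.72 = 0.003612 hr
W = Wq + 1/μ = 0.003612 + 0.11442 = 0.11803 hr

Final: 0.11803 hr


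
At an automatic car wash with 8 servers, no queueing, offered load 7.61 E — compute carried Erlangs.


B(8,7.61) = 0.213697 (Erlang-B)
Carried load = a(1 − B) = 7.61·(1 − 0.213697) = 7.61·0.786303 = 5.9838 E

Final: 5.9838 Erlangs


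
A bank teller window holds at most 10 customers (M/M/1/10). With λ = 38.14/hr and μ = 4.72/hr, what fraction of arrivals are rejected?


ρ = λ/μ = 38.14/4.72 = 8.0805
P_K = (1−ρ)ρ^K/(1−ρ^(K+1)) = (-7.0805·1186825586.932751)/(1 − 9590154213.054054)
= -8403328626.121303/-9590154212.054054 = 0.876245

Final: 0.876245


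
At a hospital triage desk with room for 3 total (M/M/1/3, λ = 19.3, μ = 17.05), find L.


ρ = 19.3/17.05 = 1.1320
L = ρ[1 − (K+1)ρ^K + Kρ^(K+1)] / [(1−ρ)(1−ρ^(K+1))]
Numerator: 1.1320·(1 − 4·1.450437 + 3·1.641843) = 0.140118
Denominator: (-0.1320)·(-0.641843) = 0.084701
L = 0.140118/0.084701 = 1.6543

Final: 1.6543


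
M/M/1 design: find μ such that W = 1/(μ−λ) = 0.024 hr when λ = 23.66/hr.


W = 1/(μ−λ) ⇒ μ − λ = 1/W = 1/0.024 = 41.6667
μ = λ + 1/W = 23.66 + 41.6667 = 65.3267 per hr

Final: 65.3267 /hr


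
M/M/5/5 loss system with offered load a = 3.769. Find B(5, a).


B(c,a) = (a^c/c!) / Σ_{k=0}^{c} a^k/k!
a^5/5! = 6.337959
Σ terms (k=0..5): 1.00000 + 3.76900 + 7.10268 + 8.92333 + 8.40801 + 6.33796 = 35.540986
B = 6.337959/35.540986 = 0.178328

Final: 0.178328


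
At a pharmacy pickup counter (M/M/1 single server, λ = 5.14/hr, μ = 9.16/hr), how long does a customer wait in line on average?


ρ = 5.14/9.16 = 0.5611
Wq = ρ/(μ−λ) = 0.5611/(9.16 − 5.14) = 0.5611/4.02 = 0.1396 hr

Final: 0.1396 hr


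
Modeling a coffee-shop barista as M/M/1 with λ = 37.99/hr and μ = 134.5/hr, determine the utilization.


ρ = λ/μ = 37.99/134.5 = 0.2825

Final: 0.2825


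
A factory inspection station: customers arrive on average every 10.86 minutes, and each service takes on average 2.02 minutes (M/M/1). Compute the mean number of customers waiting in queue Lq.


λ = 60/10.86 = 5.5249 /hr
μ = 60/2.02 = 29.7030 /hr
ρ = λ/μ = 5.5249/29.7030 = 0.1860
Lq = ρ²/(1−ρ) = 0.03460/0.8140 = 0.04250

Final: 0.04250


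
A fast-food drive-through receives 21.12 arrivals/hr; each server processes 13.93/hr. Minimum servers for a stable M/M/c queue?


Stability requires cμ > λ ⇔ c > λ/μ.
λ/μ = 21.12/13.93 = 1.5162
Minimum integer c = ⌊1.5162⌋ + 1 = 2
Check: 2·13.93 = 27.86 > 21.12, while 1·13.93 = 13.93 ≤ 21.12

Final: 2 servers


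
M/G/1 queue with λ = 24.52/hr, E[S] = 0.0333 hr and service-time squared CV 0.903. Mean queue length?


ρ = λ·E[S] = 24.52·0.0333 = 0.8165
Lq = ρ²(1+C_s²)/(2(1−ρ)) = 0.6667·(1+0.903)/(2·0.1835)
= 0.6667·1.9030/0.3670 = 3.45732

Final: 3.45732


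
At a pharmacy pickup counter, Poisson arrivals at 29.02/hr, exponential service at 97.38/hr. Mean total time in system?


W = 1/(μ−λ) = 1/(97.38 − 29.02) = 1/68.36 = 0.01463 hr

Final: 0.01463 hr


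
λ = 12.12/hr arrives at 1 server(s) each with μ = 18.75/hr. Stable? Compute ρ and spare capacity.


Total capacity cμ = 1·18.75 = 18.75/hr
ρ = λ/(cμ) = 12.12/18.75 = 0.6464
Stable ⇔ ρ < 1: YES
Spare capacity = cμ − λ = 18.75 − 12.12 = 6.63/hr

Final: ρ = 0.6464; stable; margin = 6.63/hr


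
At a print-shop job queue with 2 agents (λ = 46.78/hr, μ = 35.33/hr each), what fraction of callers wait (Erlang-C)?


a = λ/μ = 1.3241; ρ = a/2 = 0.6620
P₀ = 0.203338 (from M/M/c formula)
C(c,a) = [a^c/(c!(1−ρ))]·P₀ = [1.75321/(2·0.3380)]·0.203338
= 2.59384·0.203338 = 0.527425

Final: 0.527425


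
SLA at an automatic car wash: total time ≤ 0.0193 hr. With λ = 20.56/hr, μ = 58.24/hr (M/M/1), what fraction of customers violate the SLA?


W ~ Exponential(μ−λ) for M/M/1.
μ − λ = 58.24 − 20.56 = 37.6800
P(W > t) = e^{−(μ−λ)t} = e^{−0.7272} = 0.483249

Final: 0.483249


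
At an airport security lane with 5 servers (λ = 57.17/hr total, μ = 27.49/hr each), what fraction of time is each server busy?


ρ = λ/(cμ) = 57.17/(5·27.49) = 57.17/137.45 = 0.4159

Final: 0.4159


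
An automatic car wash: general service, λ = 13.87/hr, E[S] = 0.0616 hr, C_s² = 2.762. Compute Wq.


ρ = λ·E[S] = 13.87·0.0616 = 0.8544
E[S²] = E[S]²(1+C_s²) = 0.0616²·(1+2.762) = 0.014275
Wq = λ·E[S²]/(2(1−ρ)) = 13.87·0.014275/(2·0.1456) = 0.67989 hr

Final: 0.67989 hr


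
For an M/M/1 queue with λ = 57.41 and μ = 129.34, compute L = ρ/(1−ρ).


ρ = λ/μ = 57.41/129.34 = 0.4439
L = ρ/(1−ρ) = 0.4439/(1 − 0.4439) = 0.4439/0.5561 = 0.7981

Final: 0.7981


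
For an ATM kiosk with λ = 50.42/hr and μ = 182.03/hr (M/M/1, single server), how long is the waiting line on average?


ρ = 50.42/182.03 = 0.2770
Lq = ρ²/(1−ρ) = 0.07672/0.7230 = 0.1061

Final: 0.1061


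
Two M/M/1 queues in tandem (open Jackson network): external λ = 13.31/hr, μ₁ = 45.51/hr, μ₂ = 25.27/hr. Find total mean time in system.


Each node sees arrival rate λ = 13.31/hr (tandem ⇒ throughput preserved).
W₁ = 1/(μ₁−λ) = 1/(45.51−13.31) = 0.03106 hr
W₂ = 1/(μ₂−λ) = 1/(25.27−13.31) = 0.08361 hr
W_total = W₁ + W₂ = 0.03106 + 0.08361 = 0.11467 hr

Final: 0.11467 hr


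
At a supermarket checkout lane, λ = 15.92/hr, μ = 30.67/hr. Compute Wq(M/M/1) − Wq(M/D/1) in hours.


ρ = 15.92/30.67 = 0.5191
Wq(M/M/1) = ρ/(μ−λ) = 0.5191/14.75 = 0.03519 hr
Wq(M/D/1) = ρ/(2(μ−λ)) = 0.01760 hr
Savings = 0.03519 − 0.01760 = 0.01760 hr

Final: 0.01760 hr


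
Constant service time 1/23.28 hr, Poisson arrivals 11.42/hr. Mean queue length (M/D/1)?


ρ = 11.42/23.28 = 0.4905
M/D/1: Lq = ρ²/(2(1−ρ)) = 0.2406/(2·0.5095) = 0.23618

Final: 0.23618


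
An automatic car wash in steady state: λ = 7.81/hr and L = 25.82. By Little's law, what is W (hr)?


W = L/λ = 25.82/7.81 = 3.3060 hr

Final: 3.3060 hr


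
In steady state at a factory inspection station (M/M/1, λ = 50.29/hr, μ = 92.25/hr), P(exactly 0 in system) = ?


ρ = 50.29/92.25 = 0.5451
P_n = (1−ρ)·ρ^n = (1 − 0.5451)·0.5451^0 = 0.4549·1.000000 = 0.454851

Final: 0.454851


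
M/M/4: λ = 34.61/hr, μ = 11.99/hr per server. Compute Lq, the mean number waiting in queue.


a = λ/μ = 2.8866; ρ = a/4 = 0.7216
P₀ = 0.044536
Lq = P₀·a^c·ρ / (c!·(1−ρ)²) = 0.044536·69.42720·0.7216/(24·0.07748)
= 1.19991

Final: 1.19991


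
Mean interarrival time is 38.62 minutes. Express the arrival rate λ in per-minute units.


λ = 1/(interarrival time) in consistent units.
1 minute = 1 min, so λ = 1/38.62 = 0.02589 per minute

Final: 0.02589 /min


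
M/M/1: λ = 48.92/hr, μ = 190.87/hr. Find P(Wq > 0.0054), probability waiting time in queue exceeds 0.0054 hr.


ρ = 48.92/190.87 = 0.2563
P(Wq > t) = ρ·e^{−(μ−λ)t} = 0.2563·e^{−0.7665}
= 0.2563·0.464623 = 0.119083

Final: 0.119083


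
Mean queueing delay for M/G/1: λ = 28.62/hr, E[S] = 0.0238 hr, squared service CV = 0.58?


ρ = λ·E[S] = 28.62·0.0238 = 0.6812
E[S²] = E[S]²(1+C_s²) = 0.0238²·(1+0.58) = 0.0008950
Wq = λ·E[S²]/(2(1−ρ)) = 28.62·0.0008950/(2·0.3188) = 0.04017 hr

Final: 0.04017 hr


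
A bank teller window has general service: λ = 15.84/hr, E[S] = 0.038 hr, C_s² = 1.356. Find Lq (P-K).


ρ = λ·E[S] = 15.84·0.038 = 0.6019
Lq = ρ²(1+C_s²)/(2(1−ρ)) = 0.3623·(1+1.356)/(2·0.3981)
= 0.3623·2.3560/0.7962 = 1.07214

Final: 1.07214


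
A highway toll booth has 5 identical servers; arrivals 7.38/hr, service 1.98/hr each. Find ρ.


ρ = λ/(cμ) = 7.38/(5·1.98) = 7.38/9.90 = 0.7455

Final: 0.7455


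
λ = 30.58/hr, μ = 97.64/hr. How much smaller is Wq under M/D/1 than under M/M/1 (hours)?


ρ = 30.58/97.64 = 0.3132
Wq(M/M/1) = ρ/(μ−λ) = 0.3132/67.06 = 0.004670 hr
Wq(M/D/1) = ρ/(2(μ−λ)) = 0.002335 hr
Savings = 0.004670 − 0.002335 = 0.002335 hr

Final: 0.002335 hr


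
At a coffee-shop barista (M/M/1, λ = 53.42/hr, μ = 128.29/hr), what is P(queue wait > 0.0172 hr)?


ρ = 53.42/128.29 = 0.4164
P(Wq > t) = ρ·e^{−(μ−λ)t} = 0.4164·e^{−1.2878}
= 0.4164·0.275887 = 0.114879

Final: 0.114879


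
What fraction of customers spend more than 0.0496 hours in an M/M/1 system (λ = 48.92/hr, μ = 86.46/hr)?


W ~ Exponential(μ−λ) for M/M/1.
μ − λ = 86.46 − 48.92 = 37.5400
P(W > t) = e^{−(μ−λ)t} = e^{−1.8620} = 0.155364

Final: 0.155364


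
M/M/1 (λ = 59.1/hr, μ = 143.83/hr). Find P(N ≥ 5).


ρ = 59.1/143.83 = 0.4109
P(N ≥ n) = ρ^n = 0.4109^5 = 0.011714

Final: 0.011714


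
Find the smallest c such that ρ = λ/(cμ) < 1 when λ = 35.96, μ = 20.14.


Stability requires cμ > λ ⇔ c > λ/μ.
λ/μ = 35.96/20.14 = 1.7855
Minimum integer c = ⌊1.7855⌋ + 1 = 2
Check: 2·20.14 = 40.28 > 35.96, while 1·20.14 = 20.14 ≤ 35.96

Final: 2 servers


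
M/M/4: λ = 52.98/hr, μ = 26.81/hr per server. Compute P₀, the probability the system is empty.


a = λ/μ = 52.98/26.81 = 1.9761; ρ = a/c = 0.4940
Σ_{k=0}^{3} a^k/k! (terms k=0..3) = 1.00000 + 1.97613 + 1.95254 + 1.28616 = 6.21483
Tail: a^4/(4!(1−ρ)) = 15.24967/(24·0.5060) = 1.25582
P₀ = 1/(6.21483 + 1.25582) = 1/7.47064 = 0.133857

Final: 0.133857


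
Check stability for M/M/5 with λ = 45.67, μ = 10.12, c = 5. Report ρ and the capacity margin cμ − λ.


Total capacity cμ = 5·10.12 = 50.60/hr
ρ = λ/(cμ) = 45.67/50.60 = 0.9026
Stable ⇔ ρ < 1: YES
Spare capacity = cμ − λ = 50.60 − 45.67 = 4.93/hr

Final: ρ = 0.9026; stable; margin = 4.93/hr


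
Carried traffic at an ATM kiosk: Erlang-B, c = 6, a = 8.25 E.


B(6,8.25) = 0.403131 (Erlang-B)
Carried load = a(1 − B) = 8.25·(1 − 0.403131) = 8.25·0.596869 = 4.9242 E

Final: 4.9242 Erlangs


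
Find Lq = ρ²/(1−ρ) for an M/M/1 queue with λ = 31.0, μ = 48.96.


ρ = 31.0/48.96 = 0.6332
Lq = ρ²/(1−ρ) = 0.4009/0.3668 = 1.0929

Final: 1.0929


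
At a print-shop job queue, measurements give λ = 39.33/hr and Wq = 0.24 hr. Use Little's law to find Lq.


Lq = λWq = 39.33·0.24 = 9.4392

Final: 9.4392


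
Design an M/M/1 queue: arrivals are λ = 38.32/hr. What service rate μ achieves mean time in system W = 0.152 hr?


W = 1/(μ−λ) ⇒ μ − λ = 1/W = 1/0.152 = 6.5789
μ = λ + 1/W = 38.32 + 6.5789 = 44.8989 per hr

Final: 44.8989 /hr


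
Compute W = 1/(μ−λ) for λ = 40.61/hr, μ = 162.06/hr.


W = 1/(μ−λ) = 1/(162.06 − 40.61) = 1/121.45 = 0.008234 hr

Final: 0.008234 hr


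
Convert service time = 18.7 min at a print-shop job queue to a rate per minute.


μ = 1/(service time) in consistent units.
1 minute = 1 min, so μ = 1/18.7 = 0.05348 per minute

Final: 0.05348 /min


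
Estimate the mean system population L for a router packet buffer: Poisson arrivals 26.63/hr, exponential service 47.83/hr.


ρ = λ/μ = 26.63/47.83 = 0.5568
L = ρ/(1−ρ) = 0.5568/(1 − 0.5568) = 0.5568/0.4432 = 1.2561

Final: 1.2561


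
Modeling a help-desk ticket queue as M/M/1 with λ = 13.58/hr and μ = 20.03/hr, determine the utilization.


ρ = λ/μ = 13.58/20.03 = 0.6780

Final: 0.6780


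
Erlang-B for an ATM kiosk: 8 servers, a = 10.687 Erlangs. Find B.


B(c,a) = (a^c/c!) / Σ_{k=0}^{c} a^k/k!
a^8/8! = 4220.131187
Σ terms (k=0..8): 1.00000 + 10.68700 + 57.10598 + 203.43055 + 543.51558 + 1161.71020 + 2069.19948 + 3159.07640 + 4220.13119 = 11425.856375
B = 4220.131187/11425.856375 = 0.369349

Final: 0.369349


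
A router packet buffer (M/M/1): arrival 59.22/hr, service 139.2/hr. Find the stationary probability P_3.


ρ = 59.22/139.2 = 0.4254
P_n = (1−ρ)·ρ^n = (1 − 0.4254)·0.4254^3 = 0.5746·0.076999 = 0.044241

Final: 0.044241


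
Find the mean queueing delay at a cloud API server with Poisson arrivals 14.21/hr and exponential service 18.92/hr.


ρ = 14.21/18.92 = 0.7511
Wq = ρ/(μ−λ) = 0.7511/(18.92 − 14.21) = 0.7511/4.71 = 0.1595 hr

Final: 0.1595 hr


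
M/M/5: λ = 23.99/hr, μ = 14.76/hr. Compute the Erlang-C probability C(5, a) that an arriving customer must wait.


a = λ/μ = 1.6253; ρ = a/5 = 0.3251
P₀ = 0.196362 (from M/M/c formula)
C(c,a) = [a^c/(c!(1−ρ))]·P₀ = [11.34278/(120·0.6749)]·0.196362
= 0.14005·0.196362 = 0.027500

Final: 0.027500


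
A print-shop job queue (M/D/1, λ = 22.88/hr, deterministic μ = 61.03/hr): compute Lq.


ρ = 22.88/61.03 = 0.3749
M/D/1: Lq = ρ²/(2(1−ρ)) = 0.1405/(2·0.6251) = 0.11242

Final: 0.11242


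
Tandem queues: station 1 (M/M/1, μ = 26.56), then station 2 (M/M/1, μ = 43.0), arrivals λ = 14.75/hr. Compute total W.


Each node sees arrival rate λ = 14.75/hr (tandem ⇒ throughput preserved).
W₁ = 1/(μ₁−λ) = 1/(26.56−14.75) = 0.08467 hr
W₂ = 1/(μ₂−λ) = 1/(43.0−14.75) = 0.03540 hr
W_total = W₁ + W₂ = 0.08467 + 0.03540 = 0.12007 hr

Final: 0.12007 hr


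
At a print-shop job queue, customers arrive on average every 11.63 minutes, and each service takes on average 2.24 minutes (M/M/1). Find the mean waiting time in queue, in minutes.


λ = 60/11.63 = 5.1591 /hr
μ = 60/2.24 = 26.7857 /hr
ρ = λ/μ = 5.1591/26.7857 = 0.1926
Wq = ρ/(μ−λ) = 0.1926/(26.7857−5.1591) = 0.008906 hr
In minutes: 0.008906·60 = 0.5344 min

Final: 0.5344 min


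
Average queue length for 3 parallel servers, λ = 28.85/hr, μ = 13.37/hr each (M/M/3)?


a = λ/μ = 2.1578; ρ = a/3 = 0.7193
P₀ = 0.087330
Lq = P₀·a^c·ρ / (c!·(1−ρ)²) = 0.087330·10.04716·0.7193/(6·0.07881)
= 1.33468

Final: 1.33468


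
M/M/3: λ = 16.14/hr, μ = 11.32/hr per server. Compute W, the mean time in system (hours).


a = 1.4258; ρ = 0.4753; P₀ = 0.229207
Lq = P₀·a^c·ρ/(c!(1−ρ)²) = 0.19112
Wq = Lq/λ = 0.19112/16.14 = 0.01184 hr
W = Wq + 1/μ = 0.01184 + 0.08834 = 0.10018 hr

Final: 0.10018 hr


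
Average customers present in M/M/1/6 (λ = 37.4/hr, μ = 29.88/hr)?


ρ = 37.4/29.88 = 1.2517
L = ρ[1 − (K+1)ρ^K + Kρ^(K+1)] / [(1−ρ)(1−ρ^(K+1))]
Numerator: 1.2517·(1 − 7·3.845440 + 6·4.813235) = 3.706616
Denominator: (-0.2517)·(-3.813235) = 0.959690
L = 3.706616/0.959690 = 3.8623

Final: 3.8623


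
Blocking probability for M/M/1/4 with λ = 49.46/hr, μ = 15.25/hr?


ρ = λ/μ = 49.46/15.25 = 3.2433
P_K = (1−ρ)ρ^K/(1−ρ^(K+1)) = (-2.2433·110.646345)/(1 − 358.856934)
= -248.210588/-357.856934 = 0.693603

Final: 0.693603


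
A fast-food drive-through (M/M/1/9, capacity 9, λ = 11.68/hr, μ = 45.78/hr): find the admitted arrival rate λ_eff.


ρ = 0.2551; P_K = (1−ρ)ρ^9/(1−ρ^10) = 0.000003412
λ_eff = λ(1 − P_K) = 11.68·(1 − 0.000003412) = 11.68·0.999997 = 11.6800 /hr

Final: 11.6800 /hr


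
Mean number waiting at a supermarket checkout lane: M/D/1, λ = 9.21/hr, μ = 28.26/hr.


ρ = 9.21/28.26 = 0.3259
M/D/1: Lq = ρ²/(2(1−ρ)) = 0.1062/(2·0.6741) = 0.07878

Final: 0.07878


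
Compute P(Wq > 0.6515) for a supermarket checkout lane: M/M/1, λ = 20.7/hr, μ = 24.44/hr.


ρ = 20.7/24.44 = 0.8470
P(Wq > t) = ρ·e^{−(μ−λ)t} = 0.8470·e^{−2.4366}
= 0.8470·0.087457 = 0.074074

Final: 0.074074


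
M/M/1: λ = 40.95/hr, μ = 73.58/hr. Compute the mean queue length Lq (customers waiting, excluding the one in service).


ρ = 40.95/73.58 = 0.5565
Lq = ρ²/(1−ρ) = 0.3097/0.4435 = 0.6984

Final: 0.6984


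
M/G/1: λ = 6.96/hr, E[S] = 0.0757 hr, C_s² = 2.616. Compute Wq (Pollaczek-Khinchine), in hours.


ρ = λ·E[S] = 6.96·0.0757 = 0.5269
E[S²] = E[S]²(1+C_s²) = 0.0757²·(1+2.616) = 0.020721
Wq = λ·E[S²]/(2(1−ρ)) = 6.96·0.020721/(2·0.4731) = 0.15241 hr

Final: 0.15241 hr


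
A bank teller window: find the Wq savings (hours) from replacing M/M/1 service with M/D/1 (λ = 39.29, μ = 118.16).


ρ = 39.29/118.16 = 0.3325
Wq(M/M/1) = ρ/(μ−λ) = 0.3325/78.87 = 0.004216 hr
Wq(M/D/1) = ρ/(2(μ−λ)) = 0.002108 hr
Savings = 0.004216 − 0.002108 = 0.002108 hr

Final: 0.002108 hr


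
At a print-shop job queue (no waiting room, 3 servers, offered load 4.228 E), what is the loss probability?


B(c,a) = (a^c/c!) / Σ_{k=0}^{c} a^k/k!
a^3/3! = 12.596610
Σ terms (k=0..3): 1.00000 + 4.22800 + 8.93799 + 12.59661 = 26.762602
B = 12.596610/26.762602 = 0.470680

Final: 0.470680


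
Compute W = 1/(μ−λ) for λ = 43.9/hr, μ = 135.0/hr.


W = 1/(μ−λ) = 1/(135.0 − 43.9) = 1/91.10 = 0.01098 hr

Final: 0.01098 hr


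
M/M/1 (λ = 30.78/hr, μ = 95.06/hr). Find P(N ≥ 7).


ρ = 30.78/95.06 = 0.3238
P(N ≥ n) = ρ^n = 0.3238^7 = 0.0003732

Final: 0.0003732


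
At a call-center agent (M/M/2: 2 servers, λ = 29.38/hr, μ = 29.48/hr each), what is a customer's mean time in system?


a = 0.9966; ρ = 0.4983; P₀ = 0.334843
Lq = P₀·a^c·ρ/(c!(1−ρ)²) = 0.32921
Wq = Lq/λ = 0.32921/29.38 = 0.01121 hr
W = Wq + 1/μ = 0.01121 + 0.03392 = 0.04513 hr

Final: 0.04513 hr


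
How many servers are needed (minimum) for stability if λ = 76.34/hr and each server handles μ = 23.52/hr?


Stability requires cμ > λ ⇔ c > λ/μ.
λ/μ = 76.34/23.52 = 3.2457
Minimum integer c = ⌊3.2457⌋ + 1 = 4
Check: 4·23.52 = 94.08 > 76.34, while 3·23.52 = 70.56 ≤ 76.34

Final: 4 servers


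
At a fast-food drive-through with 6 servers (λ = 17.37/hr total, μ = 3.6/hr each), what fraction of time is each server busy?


ρ = λ/(cμ) = 17.37/(6·3.6) = 17.37/21.60 = 0.8042

Final: 0.8042


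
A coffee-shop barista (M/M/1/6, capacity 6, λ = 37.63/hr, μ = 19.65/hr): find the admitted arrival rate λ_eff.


ρ = 1.9150; P_K = (1−ρ)ρ^6/(1−ρ^7) = 0.482923
λ_eff = λ(1 − P_K) = 37.63·(1 − 0.482923) = 37.63·0.517077 = 19.4576 /hr

Final: 19.4576 /hr


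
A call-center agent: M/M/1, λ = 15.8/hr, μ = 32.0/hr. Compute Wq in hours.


ρ = 15.8/32.0 = 0.4938
Wq = ρ/(μ−λ) = 0.4938/(32.0 − 15.8) = 0.4938/16.20 = 0.03048 hr

Final: 0.03048 hr


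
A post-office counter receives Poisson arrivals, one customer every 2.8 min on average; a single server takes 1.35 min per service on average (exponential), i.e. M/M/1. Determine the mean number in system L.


λ = 60/2.8 = 21.4286 /hr
μ = 60/1.35 = 44.4444 /hr
ρ = λ/μ = 21.4286/44.4444 = 0.4821
L = ρ/(1−ρ) = 0.4821/0.5179 = 0.9310

Final: 0.9310


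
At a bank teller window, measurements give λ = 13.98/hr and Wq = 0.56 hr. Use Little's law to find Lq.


Lq = λWq = 13.98·0.56 = 7.8288

Final: 7.8288


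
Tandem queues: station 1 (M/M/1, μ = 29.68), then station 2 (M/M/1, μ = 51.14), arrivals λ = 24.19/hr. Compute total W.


Each node sees arrival rate λ = 24.19/hr (tandem ⇒ throughput preserved).
W₁ = 1/(μ₁−λ) = 1/(29.68−24.19) = 0.18215 hr
W₂ = 1/(μ₂−λ) = 1/(51.14−24.19) = 0.03711 hr
W_total = W₁ + W₂ = 0.18215 + 0.03711 = 0.21926 hr

Final: 0.21926 hr


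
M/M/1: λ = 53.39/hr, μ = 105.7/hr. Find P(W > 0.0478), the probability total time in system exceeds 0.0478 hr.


W ~ Exponential(μ−λ) for M/M/1.
μ − λ = 105.7 − 53.39 = 52.3100
P(W > t) = e^{−(μ−λ)t} = e^{−2.5004} = 0.082051

Final: 0.082051


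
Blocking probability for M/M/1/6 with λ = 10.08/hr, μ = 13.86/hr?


ρ = λ/μ = 10.08/13.86 = 0.7273
P_K = (1−ρ)ρ^K/(1−ρ^(K+1)) = (0.2727·0.147973)/(1 − 0.107617)
= 0.040356/0.892383 = 0.045223

Final: 0.045223


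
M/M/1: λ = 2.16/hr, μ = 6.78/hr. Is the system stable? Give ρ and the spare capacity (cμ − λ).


Total capacity cμ = 1·6.78 = 6.78/hr
ρ = λ/(cμ) = 2.16/6.78 = 0.3186
Stable ⇔ ρ < 1: YES
Spare capacity = cμ − λ = 6.78 − 2.16 = 4.62/hr

Final: ρ = 0.3186; stable; margin = 4.62/hr


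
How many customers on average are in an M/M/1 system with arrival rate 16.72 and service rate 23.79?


ρ = λ/μ = 16.72/23.79 = 0.7028
L = ρ/(1−ρ) = 0.7028/(1 − 0.7028) = 0.7028/0.2972 = 2.3649

Final: 2.3649


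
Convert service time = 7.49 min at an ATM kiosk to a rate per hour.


μ = 1/(service time) in consistent units.
1 hour = 60 min, so μ = 60/7.49 = 8.0107 per hour

Final: 8.0107 /hr


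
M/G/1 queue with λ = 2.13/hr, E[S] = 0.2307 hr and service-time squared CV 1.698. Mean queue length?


ρ = λ·E[S] = 2.13·0.2307 = 0.4914
Lq = ρ²(1+C_s²)/(2(1−ρ)) = 0.2415·(1+1.698)/(2·0.5086)
= 0.2415·2.6980/1.0172 = 0.64045

Final: 0.64045


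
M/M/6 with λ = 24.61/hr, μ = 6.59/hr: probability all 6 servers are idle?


a = λ/μ = 24.61/6.59 = 3.7344; ρ = a/c = 0.6224
Σ_{k=0}^{5} a^k/k! (terms k=0..5) = 1.00000 + 3.73445 + 6.97304 + 8.68015 + 8.10389 + 6.05271 = 34.54424
Tail: a^6/(6!(1−ρ)) = 2712.42160/(720·0.3776) = 9.97704
P₀ = 1/(34.54424 + 9.97704) = 1/44.52128 = 0.022461

Final: 0.022461


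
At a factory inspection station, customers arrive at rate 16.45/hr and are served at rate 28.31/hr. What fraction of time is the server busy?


ρ = λ/μ = 16.45/28.31 = 0.5811

Final: 0.5811


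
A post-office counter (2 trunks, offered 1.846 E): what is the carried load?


B(2,1.846) = 0.374486 (Erlang-B)
Carried load = a(1 − B) = 1.846·(1 − 0.374486) = 1.846·0.625514 = 1.1547 E

Final: 1.1547 Erlangs


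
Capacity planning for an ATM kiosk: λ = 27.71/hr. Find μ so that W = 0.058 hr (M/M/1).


W = 1/(μ−λ) ⇒ μ − λ = 1/W = 1/0.058 = 17.2414
μ = λ + 1/W = 27.71 + 17.2414 = 44.9514 per hr

Final: 44.9514 /hr


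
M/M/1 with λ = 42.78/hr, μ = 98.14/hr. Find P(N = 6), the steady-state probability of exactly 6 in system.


ρ = 42.78/98.14 = 0.4359
P_n = (1−ρ)·ρ^n = (1 − 0.4359)·0.4359^6 = 0.5641·0.006861 = 0.003870

Final: 0.003870


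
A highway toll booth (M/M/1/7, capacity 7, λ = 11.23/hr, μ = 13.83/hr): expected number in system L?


ρ = 11.23/13.83 = 0.8120
L = ρ[1 − (K+1)ρ^K + Kρ^(K+1)] / [(1−ρ)(1−ρ^(K+1))]
Numerator: 0.8120·(1 − 8·0.232757 + 7·0.188999) = 0.374284
Denominator: (0.1880)·(0.811001) = 0.152466
L = 0.374284/0.152466 = 2.4549

Final: 2.4549


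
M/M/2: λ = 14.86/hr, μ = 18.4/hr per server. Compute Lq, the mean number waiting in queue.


a = λ/μ = 0.8076; ρ = a/2 = 0.4038
P₀ = 0.424700
Lq = P₀·a^c·ρ / (c!·(1−ρ)²) = 0.424700·0.65223·0.4038/(2·0.35545)
= 0.15734

Final: 0.15734


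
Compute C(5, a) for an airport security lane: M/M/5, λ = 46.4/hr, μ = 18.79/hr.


a = λ/μ = 2.4694; ρ = a/5 = 0.4939
P₀ = 0.082718 (from M/M/c formula)
C(c,a) = [a^c/(c!(1−ρ))]·P₀ = [91.82396/(120·0.5061)]·0.082718
= 1.51189·0.082718 = 0.125060

Final: 0.125060


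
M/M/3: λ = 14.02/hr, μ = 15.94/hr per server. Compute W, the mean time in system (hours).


a = 0.8795; ρ = 0.2932; P₀ = 0.412066
Lq = P₀·a^c·ρ/(c!(1−ρ)²) = 0.02742
Wq = Lq/λ = 0.02742/14.02 = 0.001956 hr
W = Wq + 1/μ = 0.001956 + 0.06274 = 0.06469 hr

Final: 0.06469 hr


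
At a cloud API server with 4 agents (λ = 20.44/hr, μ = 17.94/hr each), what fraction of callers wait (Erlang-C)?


a = λ/μ = 1.1394; ρ = a/4 = 0.2848
P₀ = 0.319173 (from M/M/c formula)
C(c,a) = [a^c/(c!(1−ρ))]·P₀ = [1.68513/(24·0.7152)]·0.319173
= 0.09818·0.319173 = 0.031336

Final: 0.031336


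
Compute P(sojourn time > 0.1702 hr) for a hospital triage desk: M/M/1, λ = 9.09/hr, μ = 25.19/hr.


W ~ Exponential(μ−λ) for M/M/1.
μ − λ = 25.19 − 9.09 = 16.1000
P(W > t) = e^{−(μ−λ)t} = e^{−2.7402} = 0.064556

Final: 0.064556


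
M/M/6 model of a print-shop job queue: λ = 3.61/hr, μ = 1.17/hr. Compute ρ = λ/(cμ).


ρ = λ/(cμ) = 3.61/(6·1.17) = 3.61/7.02 = 0.5142

Final: 0.5142


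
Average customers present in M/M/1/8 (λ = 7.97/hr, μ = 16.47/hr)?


ρ = 7.97/16.47 = 0.4839
L = ρ[1 − (K+1)ρ^K + Kρ^(K+1)] / [(1−ρ)(1−ρ^(K+1))]
Numerator: 0.4839·(1 − 9·0.003007 + 8·0.001455) = 0.476448
Denominator: (0.5161)·(0.998545) = 0.515339
L = 0.476448/0.515339 = 0.9245

Final: 0.9245
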